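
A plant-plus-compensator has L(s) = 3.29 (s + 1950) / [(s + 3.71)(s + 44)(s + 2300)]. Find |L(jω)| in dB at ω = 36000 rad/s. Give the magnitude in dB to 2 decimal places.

|j36000 + 1950| = √(36000² + 1950²) = 3.605e+04
|j36000 + 3.71| = √(36000² + 3.71²) = 3.6e+04
|j36000 + 44| = √(36000² + 44²) = 3.6e+04
|j36000 + 2300| = √(36000² + 2300²) = 3.607e+04
|L(j36000)| = 3.29 × 3.605e+04 / (3.6e+04 × 3.6e+04 × 3.607e+04) = 2.5371e-09
20 log₁₀(2.5371e-09) = -171.913 dB

-171.91 dB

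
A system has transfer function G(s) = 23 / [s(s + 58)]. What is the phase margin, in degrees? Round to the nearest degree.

90°

Gain crossover: |G(jω)| = 1 at ω ≈ 0.397 rad/sec.
∠G(j0.397) = −90° − arctan(0.397/58) ≈ -90.39°
PM = 180° + (-90.39°) = 89.61°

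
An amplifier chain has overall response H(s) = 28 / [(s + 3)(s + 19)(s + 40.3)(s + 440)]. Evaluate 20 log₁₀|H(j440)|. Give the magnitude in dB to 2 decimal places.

-185.59 dB

|j440 + 3| = √(440² + 3²) = 440
|j440 + 19| = √(440² + 19²) = 440.4
|j440 + 40.3| = √(440² + 40.3²) = 441.8
|j440 + 440| = √(440² + 440²) = 622.3
|H(j440)| = 28 / (440 × 440.4 × 441.8 × 622.3) = 5.2554e-10
20 log₁₀(5.2554e-10) = -185.588 dB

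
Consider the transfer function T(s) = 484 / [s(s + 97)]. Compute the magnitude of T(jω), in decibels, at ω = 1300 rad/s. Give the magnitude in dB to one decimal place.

|j1300 + 97| = √(1300² + 97²) = 1304
|j1300| = 1300
|T(j1300)| = 484 / (1304 × 1300) = 0.0002856
20 log₁₀(0.0002856) = -70.88 dB

-70.9 dB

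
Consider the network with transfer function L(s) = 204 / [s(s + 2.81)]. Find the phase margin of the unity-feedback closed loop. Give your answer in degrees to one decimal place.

Gain crossover: |L(jω)| = 1 at ω ≈ 14.1 rad s⁻¹.
∠L(j14.1) = −90° − arctan(14.1/2.81) ≈ -168.76°
PM = 180° + (-168.76°) = 11.24°

11.2 deg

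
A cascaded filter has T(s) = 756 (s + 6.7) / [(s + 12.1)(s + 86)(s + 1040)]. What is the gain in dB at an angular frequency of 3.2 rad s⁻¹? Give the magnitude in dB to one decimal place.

|j3.2 + 6.7| = √(3.2² + 6.7²) = 7.425
|j3.2 + 12.1| = √(3.2² + 12.1²) = 12.52
|j3.2 + 86| = √(3.2² + 86²) = 86.06
|j3.2 + 1040| = √(3.2² + 1040²) = 1040
|T(j3.2)| = 756 × 7.425 / (12.52 × 86.06 × 1040) = 0.0050109
20 log₁₀(0.0050109) = -46.00 dB

-46.0 dB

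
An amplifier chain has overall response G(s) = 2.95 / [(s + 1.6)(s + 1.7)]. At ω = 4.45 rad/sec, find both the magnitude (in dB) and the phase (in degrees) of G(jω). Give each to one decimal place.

|G| = -17.7 dB, ∠G = -139.3°

|j4.45 + 1.6| = √(4.45² + 1.6²) = 4.729
|j4.45 + 1.7| = √(4.45² + 1.7²) = 4.764
|G(j4.45)| = 2.95 / (4.729 × 4.764) = 0.13095
20 log₁₀(0.13095) = -17.66 dB
∠(j4.45 + 1.6) = arctan(4.45/1.6) = 70.22°
∠(j4.45 + 1.7) = arctan(4.45/1.7) = 69.09°
∠G(j4.45) = − (70.22° + 69.09°) = -139.32°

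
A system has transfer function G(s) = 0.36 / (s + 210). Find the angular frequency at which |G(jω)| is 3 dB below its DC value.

For a single-pole low-pass, the −3 dB point is at the pole: ω = 210 rad s⁻¹.

210 rad s⁻¹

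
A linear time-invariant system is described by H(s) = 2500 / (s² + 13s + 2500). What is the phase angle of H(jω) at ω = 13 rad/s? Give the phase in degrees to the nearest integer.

∠[(j13)² + 13(j13) + 2500] = ∠[2331 + j169] = 4.15°
∠H(j13) = −4.15° = -4.15°

-4°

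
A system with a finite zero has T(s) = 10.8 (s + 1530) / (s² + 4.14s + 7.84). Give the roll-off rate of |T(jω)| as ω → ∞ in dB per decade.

With 1 zero and 2 poles, the high-frequency asymptotic slope is 20 × (1 − 2) = -20 dB/decade.

-20 dB/decade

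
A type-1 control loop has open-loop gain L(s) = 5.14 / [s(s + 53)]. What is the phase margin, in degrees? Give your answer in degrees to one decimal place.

Gain crossover: |L(jω)| = 1 at ω ≈ 0.097 rad/sec.
∠L(j0.097) = −90° − arctan(0.097/53) ≈ -90.10°
PM = 180° + (-90.10°) = 89.90°

89.9°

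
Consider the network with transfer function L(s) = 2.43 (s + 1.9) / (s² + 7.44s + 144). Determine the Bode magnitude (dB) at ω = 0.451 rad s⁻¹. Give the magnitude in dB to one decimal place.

|j0.451 + 1.9| = √(0.451² + 1.9²) = 1.953
|(j0.451)² + 7.44(j0.451) + 144| = |143.8 + j3.3554| = 143.8
|L(j0.451)| = 2.43 × 1.953 / 143.8 = 0.032991
20 log₁₀(0.032991) = -29.63 dB

-29.6 dB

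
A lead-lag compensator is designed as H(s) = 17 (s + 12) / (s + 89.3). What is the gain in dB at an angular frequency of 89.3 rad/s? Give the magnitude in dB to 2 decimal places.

21.68 dB

|j89.3 + 12| = √(89.3² + 12²) = 90.1
|j89.3 + 89.3| = √(89.3² + 89.3²) = 126.3
|H(j89.3)| = 17 × 90.1 / 126.3 = 12.129
20 log₁₀(12.129) = 21.676 dB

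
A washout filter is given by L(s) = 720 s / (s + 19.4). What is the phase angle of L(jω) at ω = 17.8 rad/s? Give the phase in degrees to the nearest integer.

47 deg

∠(j17.8) = 90.00°
∠(j17.8 + 19.4) = arctan(17.8/19.4) = 42.54°
∠L(j17.8) = 90.00° − 42.54° = 47.46°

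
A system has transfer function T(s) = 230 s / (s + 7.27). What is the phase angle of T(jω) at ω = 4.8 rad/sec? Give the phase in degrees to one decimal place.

∠(j4.8) = 90.00°
∠(j4.8 + 7.27) = arctan(4.8/7.27) = 33.43°
∠T(j4.8) = 90.00° − 33.43° = 56.57°

56.6°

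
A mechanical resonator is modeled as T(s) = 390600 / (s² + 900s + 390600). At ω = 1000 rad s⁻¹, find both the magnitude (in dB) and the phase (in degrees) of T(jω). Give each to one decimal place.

|T| = -8.9 dB, ∠T = -124.1°

|(j1000)² + 900(j1000) + 390600| = |-6.094e+05 + j9e+05| = 1.087e+06
|T(j1000)| = 390600 / 1.087e+06 = 0.35937
20 log₁₀(0.35937) = -8.89 dB
∠[(j1000)² + 900(j1000) + 390600] = ∠[-6.094e+05 + j9e+05] = 124.10°
∠T(j1000) = −124.10° = -124.10°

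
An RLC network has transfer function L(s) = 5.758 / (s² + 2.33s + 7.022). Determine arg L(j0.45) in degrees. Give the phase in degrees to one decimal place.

-8.7°

∠[(j0.45)² + 2.33(j0.45) + 7.022] = ∠[6.8195 + j1.0485] = 8.74°
∠L(j0.45) = −8.74° = -8.74°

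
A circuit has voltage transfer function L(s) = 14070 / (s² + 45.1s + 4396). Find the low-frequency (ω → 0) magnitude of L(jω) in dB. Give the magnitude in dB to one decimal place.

10.1 dB

L(0) = 14070 / 4396 = 3.2006
20 log₁₀(3.2006) = 10.10 dB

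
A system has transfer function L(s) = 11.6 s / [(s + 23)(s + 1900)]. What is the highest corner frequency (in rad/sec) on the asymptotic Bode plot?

Break frequencies occur at each pole and zero magnitude: 23 rad/sec, 1900 rad/sec.
The highest is 1900 rad/sec.

1900 rad/sec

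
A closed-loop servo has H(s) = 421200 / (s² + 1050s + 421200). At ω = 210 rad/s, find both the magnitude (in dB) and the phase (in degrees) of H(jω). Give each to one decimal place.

|(j210)² + 1050(j210) + 421200| = |3.771e+05 + j2.205e+05| = 4.368e+05
|H(j210)| = 421200 / 4.368e+05 = 0.96421
20 log₁₀(0.96421) = -0.32 dB
∠[(j210)² + 1050(j210) + 421200] = ∠[3.771e+05 + j2.205e+05] = 30.32°
∠H(j210) = −30.32° = -30.32°

|H| = -0.3 dB, ∠H = -30.3°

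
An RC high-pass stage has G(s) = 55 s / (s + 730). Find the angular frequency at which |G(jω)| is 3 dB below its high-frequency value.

730 rad/s

For a single-pole high-pass, the −3 dB point is at the pole: ω = 730 rad/s.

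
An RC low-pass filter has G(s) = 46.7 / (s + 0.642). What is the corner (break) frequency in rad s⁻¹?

0.642 rad s⁻¹

The single real pole at s = −0.642 gives a corner at ω = 0.642 rad s⁻¹.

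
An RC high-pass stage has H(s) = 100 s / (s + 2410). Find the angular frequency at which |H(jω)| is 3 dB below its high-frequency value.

2410 rad/s

For a single-pole high-pass, the −3 dB point is at the pole: ω = 2410 rad/s.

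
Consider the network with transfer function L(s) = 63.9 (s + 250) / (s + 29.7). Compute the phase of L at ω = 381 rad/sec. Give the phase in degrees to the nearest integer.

-29°

∠(j381 + 250) = arctan(381/250) = 56.73°
∠(j381 + 29.7) = arctan(381/29.7) = 85.54°
∠L(j381) = 56.73° − 85.54° = -28.81°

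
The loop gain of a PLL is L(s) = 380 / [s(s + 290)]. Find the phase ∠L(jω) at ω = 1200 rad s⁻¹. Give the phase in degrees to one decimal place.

-166.4 deg

∠(j1200 + 290) = arctan(1200/290) = 76.41°
∠(j1200) = 90.00°
∠L(j1200) = − (76.41° + 90.00°) = -166.41°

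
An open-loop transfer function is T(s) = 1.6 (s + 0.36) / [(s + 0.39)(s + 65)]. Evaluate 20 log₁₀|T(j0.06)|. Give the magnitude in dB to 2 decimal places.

-32.85 dB

|j0.06 + 0.36| = √(0.06² + 0.36²) = 0.365
|j0.06 + 0.39| = √(0.06² + 0.39²) = 0.3946
|j0.06 + 65| = √(0.06² + 65²) = 65
|T(j0.06)| = 1.6 × 0.365 / (0.3946 × 65) = 0.022767
20 log₁₀(0.022767) = -32.854 dB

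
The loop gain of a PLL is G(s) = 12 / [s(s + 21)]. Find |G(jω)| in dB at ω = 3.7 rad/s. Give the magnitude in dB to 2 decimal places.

-16.36 dB

|j3.7 + 21| = √(3.7² + 21²) = 21.32
|j3.7| = 3.7
|G(j3.7)| = 12 / (21.32 × 3.7) = 0.1521
20 log₁₀(0.1521) = -16.358 dB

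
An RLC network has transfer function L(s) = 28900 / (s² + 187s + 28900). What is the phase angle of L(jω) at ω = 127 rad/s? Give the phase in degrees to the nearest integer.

-62°

∠[(j127)² + 187(j127) + 28900] = ∠[12771 + j23749] = 61.73°
∠L(j127) = −61.73° = -61.73°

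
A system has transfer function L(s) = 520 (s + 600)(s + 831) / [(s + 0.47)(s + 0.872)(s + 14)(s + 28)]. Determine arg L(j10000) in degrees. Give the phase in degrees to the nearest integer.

-188°

∠(j10000 + 600) = arctan(10000/600) = 86.57°
∠(j10000 + 831) = arctan(10000/831) = 85.25°
∠(j10000 + 0.47) = arctan(10000/0.47) = 90.00°
∠(j10000 + 0.872) = arctan(10000/0.872) = 90.00°
∠(j10000 + 14) = arctan(10000/14) = 89.92°
∠(j10000 + 28) = arctan(10000/28) = 89.84°
∠L(j10000) = 86.57° + 85.25° − (90.00° + 90.00° + 89.92° + 89.84°) = -187.94°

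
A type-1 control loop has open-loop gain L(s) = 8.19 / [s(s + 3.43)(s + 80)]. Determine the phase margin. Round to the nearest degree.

89°

Gain crossover: |L(jω)| = 1 at ω ≈ 0.0298 rad s⁻¹.
∠L(j0.0298) = −90° − arctan(0.0298/3.43) − arctan(0.0298/80) ≈ -90.52°
PM = 180° + (-90.52°) = 89.48°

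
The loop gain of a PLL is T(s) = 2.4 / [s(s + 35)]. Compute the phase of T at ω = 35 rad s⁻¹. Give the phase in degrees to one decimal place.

∠(j35 + 35) = arctan(35/35) = 45.00°
∠(j35) = 90.00°
∠T(j35) = − (45.00° + 90.00°) = -135.00°

-135.0 deg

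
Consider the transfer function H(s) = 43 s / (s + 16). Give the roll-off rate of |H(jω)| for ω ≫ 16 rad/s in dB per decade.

With 1 zero and 1 pole, the high-frequency asymptotic slope is 20 × (1 − 1) = 0 dB/decade.

0 dB/decade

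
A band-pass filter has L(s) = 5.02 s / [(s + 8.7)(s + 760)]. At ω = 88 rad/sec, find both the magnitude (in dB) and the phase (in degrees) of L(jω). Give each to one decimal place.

|j88| = 88
|j88 + 8.7| = √(88² + 8.7²) = 88.43
|j88 + 760| = √(88² + 760²) = 765.1
|L(j88)| = 5.02 × 88 / (88.43 × 765.1) = 0.0065296
20 log₁₀(0.0065296) = -43.70 dB
∠(j88) = 90.00°
∠(j88 + 8.7) = arctan(88/8.7) = 84.35°
∠(j88 + 760) = arctan(88/760) = 6.60°
∠L(j88) = 90.00° − (84.35° + 6.60°) = -0.96°

|L| = -43.7 dB, ∠L = -1.0°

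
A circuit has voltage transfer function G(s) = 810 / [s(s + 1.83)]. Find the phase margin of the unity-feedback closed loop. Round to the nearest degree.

Gain crossover: |G(jω)| = 1 at ω ≈ 28.4 rad/sec.
∠G(j28.4) = −90° − arctan(28.4/1.83) ≈ -176.32°
PM = 180° + (-176.32°) = 3.68°

4°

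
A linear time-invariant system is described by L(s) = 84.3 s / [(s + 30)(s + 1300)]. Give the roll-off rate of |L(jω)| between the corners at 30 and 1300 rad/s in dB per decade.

0 dB/decade

In this band the factors already past their corner are: 1 differentiator zero, pole at 30; net slope = 0 dB/decade.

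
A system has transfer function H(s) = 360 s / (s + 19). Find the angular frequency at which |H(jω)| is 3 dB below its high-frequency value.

For a single-pole high-pass, the −3 dB point is at the pole: ω = 19 rad/s.

19 rad/s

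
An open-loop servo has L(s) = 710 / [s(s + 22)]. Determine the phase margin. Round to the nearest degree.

Gain crossover: |L(jω)| = 1 at ω ≈ 22.5 rad/s.
∠L(j22.5) = −90° − arctan(22.5/22) ≈ -135.70°
PM = 180° + (-135.70°) = 44.30°

44°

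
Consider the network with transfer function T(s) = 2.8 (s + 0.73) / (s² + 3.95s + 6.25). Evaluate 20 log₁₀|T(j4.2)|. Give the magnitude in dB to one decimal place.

|j4.2 + 0.73| = √(4.2² + 0.73²) = 4.263
|(j4.2)² + 3.95(j4.2) + 6.25| = |-11.39 + j16.59| = 20.12
|T(j4.2)| = 2.8 × 4.263 / 20.12 = 0.59315
20 log₁₀(0.59315) = -4.54 dB

-4.5 dB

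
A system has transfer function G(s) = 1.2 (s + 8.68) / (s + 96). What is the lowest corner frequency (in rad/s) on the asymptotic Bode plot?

8.68 rad/s

Break frequencies occur at each pole and zero magnitude: 8.68 rad/s, 96 rad/s.
The lowest is 8.68 rad/s.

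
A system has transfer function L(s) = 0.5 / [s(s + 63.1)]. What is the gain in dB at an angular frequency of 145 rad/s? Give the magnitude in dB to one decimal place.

|j145 + 63.1| = √(145² + 63.1²) = 158.1
|j145| = 145
|L(j145)| = 0.5 / (158.1 × 145) = 2.1806e-05
20 log₁₀(2.1806e-05) = -93.23 dB

-93.2 dB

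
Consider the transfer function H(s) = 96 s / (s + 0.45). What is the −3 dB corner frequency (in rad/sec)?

0.45 rad/sec

For a single-pole high-pass, the −3 dB point is at the pole: ω = 0.45 rad/sec.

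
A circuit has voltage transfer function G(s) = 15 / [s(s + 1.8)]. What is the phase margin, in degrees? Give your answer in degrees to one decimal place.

26.1°

Gain crossover: |G(jω)| = 1 at ω ≈ 3.67 rad/sec.
∠G(j3.67) = −90° − arctan(3.67/1.8) ≈ -153.87°
PM = 180° + (-153.87°) = 26.13°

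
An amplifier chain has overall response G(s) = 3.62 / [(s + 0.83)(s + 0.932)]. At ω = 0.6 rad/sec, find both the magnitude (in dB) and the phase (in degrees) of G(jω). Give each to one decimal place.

|j0.6 + 0.83| = √(0.6² + 0.83²) = 1.024
|j0.6 + 0.932| = √(0.6² + 0.932²) = 1.108
|G(j0.6)| = 3.62 / (1.024 × 1.108) = 3.1888
20 log₁₀(3.1888) = 10.07 dB
∠(j0.6 + 0.83) = arctan(0.6/0.83) = 35.86°
∠(j0.6 + 0.932) = arctan(0.6/0.932) = 32.77°
∠G(j0.6) = − (35.86° + 32.77°) = -68.64°

|G| = 10.1 dB, ∠G = -68.6°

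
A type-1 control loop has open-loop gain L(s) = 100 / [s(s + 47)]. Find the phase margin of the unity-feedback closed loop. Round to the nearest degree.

Gain crossover: |L(jω)| = 1 at ω ≈ 2.13 rad/s.
∠L(j2.13) = −90° − arctan(2.13/47) ≈ -92.59°
PM = 180° + (-92.59°) = 87.41°

87°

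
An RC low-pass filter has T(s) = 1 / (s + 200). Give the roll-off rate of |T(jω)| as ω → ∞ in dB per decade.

With 0 zeros and 1 pole, the high-frequency asymptotic slope is 20 × (0 − 1) = -20 dB/decade.

-20 dB/decade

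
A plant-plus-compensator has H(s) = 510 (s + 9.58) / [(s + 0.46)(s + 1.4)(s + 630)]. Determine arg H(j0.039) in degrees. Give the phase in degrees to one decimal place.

∠(j0.039 + 9.58) = arctan(0.039/9.58) = 0.23°
∠(j0.039 + 0.46) = arctan(0.039/0.46) = 4.85°
∠(j0.039 + 1.4) = arctan(0.039/1.4) = 1.60°
∠(j0.039 + 630) = arctan(0.039/630) = 0.00°
∠H(j0.039) = 0.23° − (4.85° + 1.60° + 0.00°) = -6.21°

-6.2 deg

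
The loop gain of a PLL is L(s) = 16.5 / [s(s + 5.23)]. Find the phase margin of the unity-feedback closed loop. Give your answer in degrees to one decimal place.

Gain crossover: |L(jω)| = 1 at ω ≈ 2.78 rad/sec.
∠L(j2.78) = −90° − arctan(2.78/5.23) ≈ -118.03°
PM = 180° + (-118.03°) = 61.97°

62.0°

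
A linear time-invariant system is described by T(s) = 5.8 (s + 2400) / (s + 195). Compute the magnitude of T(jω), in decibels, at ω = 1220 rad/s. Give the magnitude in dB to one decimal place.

22.0 dB

|j1220 + 2400| = √(1220² + 2400²) = 2692
|j1220 + 195| = √(1220² + 195²) = 1235
|T(j1220)| = 5.8 × 2692 / 1235 = 12.639
20 log₁₀(12.639) = 22.03 dB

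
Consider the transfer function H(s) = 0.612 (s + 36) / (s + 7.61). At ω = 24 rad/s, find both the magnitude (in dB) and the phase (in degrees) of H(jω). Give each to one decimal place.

|H| = 0.4 dB, ∠H = -38.7 deg

|j24 + 36| = √(24² + 36²) = 43.27
|j24 + 7.61| = √(24² + 7.61²) = 25.18
|H(j24)| = 0.612 × 43.27 / 25.18 = 1.0517
20 log₁₀(1.0517) = 0.44 dB
∠(j24 + 36) = arctan(24/36) = 33.69°
∠(j24 + 7.61) = arctan(24/7.61) = 72.41°
∠H(j24) = 33.69° − 72.41° = -38.72°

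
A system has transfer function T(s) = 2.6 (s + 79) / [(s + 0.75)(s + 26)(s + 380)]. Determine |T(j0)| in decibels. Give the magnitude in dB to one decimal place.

T(0) = 2.6 × 79 / (0.75 × 26 × 380) = 0.027719
20 log₁₀(0.027719) = -31.14 dB

-31.1 dB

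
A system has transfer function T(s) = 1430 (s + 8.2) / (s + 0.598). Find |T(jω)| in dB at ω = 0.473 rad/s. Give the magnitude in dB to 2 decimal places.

83.75 dB

|j0.473 + 8.2| = √(0.473² + 8.2²) = 8.214
|j0.473 + 0.598| = √(0.473² + 0.598²) = 0.7625
|T(j0.473)| = 1430 × 8.214 / 0.7625 = 15405
20 log₁₀(15405) = 83.753 dB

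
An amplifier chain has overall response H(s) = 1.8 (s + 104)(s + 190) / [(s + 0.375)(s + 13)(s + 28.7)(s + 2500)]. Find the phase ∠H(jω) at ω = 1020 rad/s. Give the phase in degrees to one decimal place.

-126.2°

∠(j1020 + 104) = arctan(1020/104) = 84.18°
∠(j1020 + 190) = arctan(1020/190) = 79.45°
∠(j1020 + 0.375) = arctan(1020/0.375) = 89.98°
∠(j1020 + 13) = arctan(1020/13) = 89.27°
∠(j1020 + 28.7) = arctan(1020/28.7) = 88.39°
∠(j1020 + 2500) = arctan(1020/2500) = 22.20°
∠H(j1020) = 84.18° + 79.45° − (89.98° + 89.27° + 88.39° + 22.20°) = -126.21°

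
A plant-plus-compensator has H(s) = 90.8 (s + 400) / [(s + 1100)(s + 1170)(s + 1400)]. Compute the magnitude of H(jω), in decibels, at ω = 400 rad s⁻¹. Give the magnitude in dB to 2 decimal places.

|j400 + 400| = √(400² + 400²) = 565.7
|j400 + 1100| = √(400² + 1100²) = 1170
|j400 + 1170| = √(400² + 1170²) = 1236
|j400 + 1400| = √(400² + 1400²) = 1456
|H(j400)| = 90.8 × 565.7 / (1170 × 1236 × 1456) = 2.4375e-05
20 log₁₀(2.4375e-05) = -92.261 dB

-92.26 dB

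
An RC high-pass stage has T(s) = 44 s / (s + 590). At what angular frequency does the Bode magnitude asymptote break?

590 rad/sec

The single real pole at s = −590 gives a corner at ω = 590 rad/sec.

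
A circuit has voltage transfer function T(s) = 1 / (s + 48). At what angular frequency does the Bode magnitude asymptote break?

The single real pole at s = −48 gives a corner at ω = 48 rad/s.

48 rad/s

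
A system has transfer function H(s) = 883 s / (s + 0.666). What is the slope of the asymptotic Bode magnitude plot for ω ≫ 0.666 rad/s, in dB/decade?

With 1 zero and 1 pole, the high-frequency asymptotic slope is 20 × (1 − 1) = 0 dB/decade.

0 dB/decade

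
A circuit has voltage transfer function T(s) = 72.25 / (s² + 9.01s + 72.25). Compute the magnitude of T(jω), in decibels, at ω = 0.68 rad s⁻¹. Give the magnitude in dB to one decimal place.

|(j0.68)² + 9.01(j0.68) + 72.25| = |71.788 + j6.1268| = 72.05
|T(j0.68)| = 72.25 / 72.05 = 1.0028
20 log₁₀(1.0028) = 0.02 dB

0.0 dB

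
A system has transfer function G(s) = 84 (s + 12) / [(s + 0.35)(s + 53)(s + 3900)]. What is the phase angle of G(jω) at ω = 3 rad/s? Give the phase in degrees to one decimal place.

∠(j3 + 12) = arctan(3/12) = 14.04°
∠(j3 + 0.35) = arctan(3/0.35) = 83.35°
∠(j3 + 53) = arctan(3/53) = 3.24°
∠(j3 + 3900) = arctan(3/3900) = 0.04°
∠G(j3) = 14.04° − (83.35° + 3.24° + 0.04°) = -72.59°

-72.6°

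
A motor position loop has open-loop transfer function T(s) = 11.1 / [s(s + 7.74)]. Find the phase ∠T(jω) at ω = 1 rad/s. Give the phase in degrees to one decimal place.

-97.4°

∠(j1 + 7.74) = arctan(1/7.74) = 7.36°
∠(j1) = 90.00°
∠T(j1) = − (7.36° + 90.00°) = -97.36°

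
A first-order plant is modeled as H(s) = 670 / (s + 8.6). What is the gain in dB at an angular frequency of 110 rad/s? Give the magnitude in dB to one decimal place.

|j110 + 8.6| = √(110² + 8.6²) = 110.3
|H(j110)| = 670 / 110.3 = 6.0724
20 log₁₀(6.0724) = 15.67 dB

15.7 dB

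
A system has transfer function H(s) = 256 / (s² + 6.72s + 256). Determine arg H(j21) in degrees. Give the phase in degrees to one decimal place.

∠[(j21)² + 6.72(j21) + 256] = ∠[-185 + j141.12] = 142.66°
∠H(j21) = −142.66° = -142.66°

-142.7°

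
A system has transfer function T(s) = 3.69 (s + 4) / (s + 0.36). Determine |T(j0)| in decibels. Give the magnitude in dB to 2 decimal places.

32.26 dB

T(0) = 3.69 × 4 / 0.36 = 41
20 log₁₀(41) = 32.256 dB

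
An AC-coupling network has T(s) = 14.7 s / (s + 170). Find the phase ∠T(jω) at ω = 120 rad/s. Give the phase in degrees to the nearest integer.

∠(j120) = 90.00°
∠(j120 + 170) = arctan(120/170) = 35.22°
∠T(j120) = 90.00° − 35.22° = 54.78°

55°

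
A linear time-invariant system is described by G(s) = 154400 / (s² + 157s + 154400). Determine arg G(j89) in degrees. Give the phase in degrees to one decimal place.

∠[(j89)² + 157(j89) + 154400] = ∠[1.4648e+05 + j13973] = 5.45°
∠G(j89) = −5.45° = -5.45°

-5.4°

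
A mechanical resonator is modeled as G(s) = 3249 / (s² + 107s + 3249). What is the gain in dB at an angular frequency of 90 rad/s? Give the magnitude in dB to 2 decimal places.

-10.42 dB

|(j90)² + 107(j90) + 3249| = |-4851 + j9630| = 1.078e+04
|G(j90)| = 3249 / 1.078e+04 = 0.30131
20 log₁₀(0.30131) = -10.420 dB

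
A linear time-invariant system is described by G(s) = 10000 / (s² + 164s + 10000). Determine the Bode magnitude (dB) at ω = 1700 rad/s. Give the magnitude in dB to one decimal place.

|(j1700)² + 164(j1700) + 10000| = |-2.88e+06 + j2.788e+05| = 2.893e+06
|G(j1700)| = 10000 / 2.893e+06 = 0.0034561
20 log₁₀(0.0034561) = -49.23 dB

-49.2 dB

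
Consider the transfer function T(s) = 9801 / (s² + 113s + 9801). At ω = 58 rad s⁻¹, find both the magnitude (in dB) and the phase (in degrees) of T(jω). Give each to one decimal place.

|(j58)² + 113(j58) + 9801| = |6437 + j6554| = 9186
|T(j58)| = 9801 / 9186 = 1.0669
20 log₁₀(1.0669) = 0.56 dB
∠[(j58)² + 113(j58) + 9801] = ∠[6437 + j6554] = 45.52°
∠T(j58) = −45.52° = -45.52°

|T| = 0.6 dB, ∠T = -45.5 deg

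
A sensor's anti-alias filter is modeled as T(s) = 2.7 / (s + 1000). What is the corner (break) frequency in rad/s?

The single real pole at s = −1000 gives a corner at ω = 1000 rad/s.

1000 rad/s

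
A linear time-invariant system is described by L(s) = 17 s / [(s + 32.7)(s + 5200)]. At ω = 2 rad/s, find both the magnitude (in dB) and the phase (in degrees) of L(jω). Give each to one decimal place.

|L| = -74.0 dB, ∠L = 86.5°

|j2| = 2
|j2 + 32.7| = √(2² + 32.7²) = 32.76
|j2 + 5200| = √(2² + 5200²) = 5200
|L(j2)| = 17 × 2 / (32.76 × 5200) = 0.00019958
20 log₁₀(0.00019958) = -74.00 dB
∠(j2) = 90.00°
∠(j2 + 32.7) = arctan(2/32.7) = 3.50°
∠(j2 + 5200) = arctan(2/5200) = 0.02°
∠L(j2) = 90.00° − (3.50° + 0.02°) = 86.48°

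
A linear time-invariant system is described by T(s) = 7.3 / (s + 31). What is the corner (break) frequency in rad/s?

The single real pole at s = −31 gives a corner at ω = 31 rad/s.

31 rad/s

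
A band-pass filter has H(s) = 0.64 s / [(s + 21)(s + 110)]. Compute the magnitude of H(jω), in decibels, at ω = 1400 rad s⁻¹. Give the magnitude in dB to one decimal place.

-66.8 dB

|j1400| = 1400
|j1400 + 21| = √(1400² + 21²) = 1400
|j1400 + 110| = √(1400² + 110²) = 1404
|H(j1400)| = 0.64 × 1400 / (1400 × 1404) = 0.00045569
20 log₁₀(0.00045569) = -66.83 dB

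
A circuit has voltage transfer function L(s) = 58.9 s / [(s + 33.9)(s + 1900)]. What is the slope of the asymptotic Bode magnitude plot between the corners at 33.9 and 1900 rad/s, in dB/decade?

In this band the factors already past their corner are: 1 differentiator zero, pole at 33.9; net slope = 0 dB/decade.

0 dB/decade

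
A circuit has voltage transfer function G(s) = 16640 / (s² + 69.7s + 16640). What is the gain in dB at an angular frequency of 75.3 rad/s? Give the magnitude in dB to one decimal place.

2.7 dB

|(j75.3)² + 69.7(j75.3) + 16640| = |10970 + j5248.4| = 1.216e+04
|G(j75.3)| = 16640 / 1.216e+04 = 1.3683
20 log₁₀(1.3683) = 2.72 dB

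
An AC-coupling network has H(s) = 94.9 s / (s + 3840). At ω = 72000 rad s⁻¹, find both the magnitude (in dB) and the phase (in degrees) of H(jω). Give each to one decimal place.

|H| = 39.5 dB, ∠H = 3.1°

|j72000| = 7.2e+04
|j72000 + 3840| = √(72000² + 3840²) = 7.21e+04
|H(j72000)| = 94.9 × 7.2e+04 / 7.21e+04 = 94.765
20 log₁₀(94.765) = 39.53 dB
∠(j72000) = 90.00°
∠(j72000 + 3840) = arctan(72000/3840) = 86.95°
∠H(j72000) = 90.00° − 86.95° = 3.05°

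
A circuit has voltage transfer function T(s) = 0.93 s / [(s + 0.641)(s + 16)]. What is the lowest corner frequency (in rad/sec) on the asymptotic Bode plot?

0.641 rad/sec

Break frequencies occur at each pole and zero magnitude: 0.641 rad/sec, 16 rad/sec.
The lowest is 0.641 rad/sec.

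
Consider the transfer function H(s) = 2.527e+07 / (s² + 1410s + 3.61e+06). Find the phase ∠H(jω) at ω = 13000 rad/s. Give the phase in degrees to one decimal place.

-173.7°

∠[(j13000)² + 1410(j13000) + 3.61e+06] = ∠[-1.6539e+08 + j1.833e+07] = 173.68°
∠H(j13000) = −173.68° = -173.68°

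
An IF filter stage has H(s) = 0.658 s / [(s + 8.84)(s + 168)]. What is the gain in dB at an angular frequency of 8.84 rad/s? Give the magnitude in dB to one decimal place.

|j8.84| = 8.84
|j8.84 + 8.84| = √(8.84² + 8.84²) = 12.5
|j8.84 + 168| = √(8.84² + 168²) = 168.2
|H(j8.84)| = 0.658 × 8.84 / (12.5 × 168.2) = 0.0027657
20 log₁₀(0.0027657) = -51.16 dB

-51.2 dB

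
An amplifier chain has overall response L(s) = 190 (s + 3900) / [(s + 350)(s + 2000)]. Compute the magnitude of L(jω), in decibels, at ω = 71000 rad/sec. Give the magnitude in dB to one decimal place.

|j71000 + 3900| = √(71000² + 3900²) = 7.111e+04
|j71000 + 350| = √(71000² + 350²) = 7.1e+04
|j71000 + 2000| = √(71000² + 2000²) = 7.103e+04
|L(j71000)| = 190 × 7.111e+04 / (7.1e+04 × 7.103e+04) = 0.002679
20 log₁₀(0.002679) = -51.44 dB

-51.4 dB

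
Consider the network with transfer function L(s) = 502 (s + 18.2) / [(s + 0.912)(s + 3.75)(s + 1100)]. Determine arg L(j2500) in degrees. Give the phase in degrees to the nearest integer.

∠(j2500 + 18.2) = arctan(2500/18.2) = 89.58°
∠(j2500 + 0.912) = arctan(2500/0.912) = 89.98°
∠(j2500 + 3.75) = arctan(2500/3.75) = 89.91°
∠(j2500 + 1100) = arctan(2500/1100) = 66.25°
∠L(j2500) = 89.58° − (89.98° + 89.91° + 66.25°) = -156.56°

-157°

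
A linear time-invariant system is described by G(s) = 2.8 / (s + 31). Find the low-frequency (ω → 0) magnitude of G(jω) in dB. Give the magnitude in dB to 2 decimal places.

-20.88 dB

G(0) = 2.8 / 31 = 0.090323
20 log₁₀(0.090323) = -20.884 dB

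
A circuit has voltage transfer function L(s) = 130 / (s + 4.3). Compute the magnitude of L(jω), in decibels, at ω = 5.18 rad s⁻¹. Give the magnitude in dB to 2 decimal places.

|j5.18 + 4.3| = √(5.18² + 4.3²) = 6.732
|L(j5.18)| = 130 / 6.732 = 19.31
20 log₁₀(19.31) = 25.716 dB

25.72 dB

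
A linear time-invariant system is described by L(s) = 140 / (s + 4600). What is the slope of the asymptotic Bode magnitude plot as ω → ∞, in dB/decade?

-20 dB/decade

With 0 zeros and 1 pole, the high-frequency asymptotic slope is 20 × (0 − 1) = -20 dB/decade.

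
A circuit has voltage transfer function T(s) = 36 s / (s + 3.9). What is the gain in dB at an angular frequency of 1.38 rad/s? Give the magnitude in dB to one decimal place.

|j1.38| = 1.38
|j1.38 + 3.9| = √(1.38² + 3.9²) = 4.137
|T(j1.38)| = 36 × 1.38 / 4.137 = 12.009
20 log₁₀(12.009) = 21.59 dB

21.6 dB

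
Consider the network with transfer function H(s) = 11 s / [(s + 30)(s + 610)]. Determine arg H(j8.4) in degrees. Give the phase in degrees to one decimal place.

73.6°

∠(j8.4) = 90.00°
∠(j8.4 + 30) = arctan(8.4/30) = 15.64°
∠(j8.4 + 610) = arctan(8.4/610) = 0.79°
∠H(j8.4) = 90.00° − (15.64° + 0.79°) = 73.57°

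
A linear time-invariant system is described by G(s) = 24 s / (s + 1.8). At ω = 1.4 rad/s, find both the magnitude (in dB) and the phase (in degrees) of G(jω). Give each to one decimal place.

|j1.4| = 1.4
|j1.4 + 1.8| = √(1.4² + 1.8²) = 2.28
|G(j1.4)| = 24 × 1.4 / 2.28 = 14.735
20 log₁₀(14.735) = 23.37 dB
∠(j1.4) = 90.00°
∠(j1.4 + 1.8) = arctan(1.4/1.8) = 37.87°
∠G(j1.4) = 90.00° − 37.87° = 52.13°

|G| = 23.4 dB, ∠G = 52.1°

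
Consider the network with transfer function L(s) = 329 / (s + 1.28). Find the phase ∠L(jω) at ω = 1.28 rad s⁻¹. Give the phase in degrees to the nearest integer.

∠(j1.28 + 1.28) = arctan(1.28/1.28) = 45.00°
∠L(j1.28) = −45.00° = -45.00°

-45 deg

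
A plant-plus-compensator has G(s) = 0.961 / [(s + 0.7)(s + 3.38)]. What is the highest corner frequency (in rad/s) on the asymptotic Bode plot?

Break frequencies occur at each pole and zero magnitude: 0.7 rad/s, 3.38 rad/s.
The highest is 3.38 rad/s.

3.38 rad/s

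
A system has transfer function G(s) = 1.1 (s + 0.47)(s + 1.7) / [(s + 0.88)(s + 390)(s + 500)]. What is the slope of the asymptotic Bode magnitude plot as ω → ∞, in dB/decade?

-20 dB/decade

With 2 zeros and 3 poles, the high-frequency asymptotic slope is 20 × (2 − 3) = -20 dB/decade.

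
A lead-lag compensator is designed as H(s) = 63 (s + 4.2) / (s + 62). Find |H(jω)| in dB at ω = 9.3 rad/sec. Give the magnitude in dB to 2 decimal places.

|j9.3 + 4.2| = √(9.3² + 4.2²) = 10.2
|j9.3 + 62| = √(9.3² + 62²) = 62.69
|H(j9.3)| = 63 × 10.2 / 62.69 = 10.254
20 log₁₀(10.254) = 20.218 dB

20.22 dB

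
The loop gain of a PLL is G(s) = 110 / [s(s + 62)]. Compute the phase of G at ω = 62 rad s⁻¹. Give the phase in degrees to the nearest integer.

∠(j62 + 62) = arctan(62/62) = 45.00°
∠(j62) = 90.00°
∠G(j62) = − (45.00° + 90.00°) = -135.00°

-135°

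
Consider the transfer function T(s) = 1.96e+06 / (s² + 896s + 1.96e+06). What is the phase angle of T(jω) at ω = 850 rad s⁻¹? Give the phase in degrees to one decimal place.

∠[(j850)² + 896(j850) + 1.96e+06] = ∠[1.2375e+06 + j7.616e+05] = 31.61°
∠T(j850) = −31.61° = -31.61°

-31.6 deg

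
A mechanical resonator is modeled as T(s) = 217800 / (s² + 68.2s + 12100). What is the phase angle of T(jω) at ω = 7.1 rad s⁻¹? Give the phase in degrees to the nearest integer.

-2°

∠[(j7.1)² + 68.2(j7.1) + 12100] = ∠[12050 + j484.22] = 2.30°
∠T(j7.1) = −2.30° = -2.30°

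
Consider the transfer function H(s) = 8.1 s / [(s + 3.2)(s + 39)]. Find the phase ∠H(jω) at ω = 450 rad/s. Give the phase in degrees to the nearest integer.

∠(j450) = 90.00°
∠(j450 + 3.2) = arctan(450/3.2) = 89.59°
∠(j450 + 39) = arctan(450/39) = 85.05°
∠H(j450) = 90.00° − (89.59° + 85.05°) = -84.64°

-85°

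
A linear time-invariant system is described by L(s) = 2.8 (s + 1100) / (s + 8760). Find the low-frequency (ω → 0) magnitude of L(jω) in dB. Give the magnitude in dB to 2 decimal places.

-9.08 dB

L(0) = 2.8 × 1100 / 8760 = 0.3516
20 log₁₀(0.3516) = -9.079 dB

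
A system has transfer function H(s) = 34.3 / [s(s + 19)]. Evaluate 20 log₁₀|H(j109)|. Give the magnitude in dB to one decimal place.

-50.9 dB

|j109 + 19| = √(109² + 19²) = 110.6
|j109| = 109
|H(j109)| = 34.3 / (110.6 × 109) = 0.0028441
20 log₁₀(0.0028441) = -50.92 dB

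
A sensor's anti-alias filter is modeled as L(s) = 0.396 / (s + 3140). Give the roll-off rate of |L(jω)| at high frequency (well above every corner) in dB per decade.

With 0 zeros and 1 pole, the high-frequency asymptotic slope is 20 × (0 − 1) = -20 dB/decade.

-20 dB/decade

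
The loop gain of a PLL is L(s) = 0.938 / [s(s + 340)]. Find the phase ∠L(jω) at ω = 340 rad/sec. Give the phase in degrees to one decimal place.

∠(j340 + 340) = arctan(340/340) = 45.00°
∠(j340) = 90.00°
∠L(j340) = − (45.00° + 90.00°) = -135.00°

-135.0 deg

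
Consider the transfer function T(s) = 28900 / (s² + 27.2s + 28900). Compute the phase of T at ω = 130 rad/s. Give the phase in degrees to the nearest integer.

∠[(j130)² + 27.2(j130) + 28900] = ∠[12000 + j3536] = 16.42°
∠T(j130) = −16.42° = -16.42°

-16 deg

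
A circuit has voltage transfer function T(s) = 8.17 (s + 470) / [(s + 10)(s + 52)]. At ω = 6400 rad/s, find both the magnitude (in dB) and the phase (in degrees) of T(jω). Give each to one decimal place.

|j6400 + 470| = √(6400² + 470²) = 6417
|j6400 + 10| = √(6400² + 10²) = 6400
|j6400 + 52| = √(6400² + 52²) = 6400
|T(j6400)| = 8.17 × 6417 / (6400 × 6400) = 0.00128
20 log₁₀(0.00128) = -57.86 dB
∠(j6400 + 470) = arctan(6400/470) = 85.80°
∠(j6400 + 10) = arctan(6400/10) = 89.91°
∠(j6400 + 52) = arctan(6400/52) = 89.53°
∠T(j6400) = 85.80° − (89.91° + 89.53°) = -93.65°

|T| = -57.9 dB, ∠T = -93.6°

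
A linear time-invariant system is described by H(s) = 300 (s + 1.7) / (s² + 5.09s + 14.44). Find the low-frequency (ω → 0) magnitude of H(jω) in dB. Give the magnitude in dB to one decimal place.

31.0 dB

H(0) = 300 × 1.7 / 14.44 = 35.319
20 log₁₀(35.319) = 30.96 dB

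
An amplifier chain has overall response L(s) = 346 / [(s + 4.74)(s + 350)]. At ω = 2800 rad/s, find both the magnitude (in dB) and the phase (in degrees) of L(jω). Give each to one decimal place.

|j2800 + 4.74| = √(2800² + 4.74²) = 2800
|j2800 + 350| = √(2800² + 350²) = 2822
|L(j2800)| = 346 / (2800 × 2822) = 4.3792e-05
20 log₁₀(4.3792e-05) = -87.17 dB
∠(j2800 + 4.74) = arctan(2800/4.74) = 89.90°
∠(j2800 + 350) = arctan(2800/350) = 82.87°
∠L(j2800) = − (89.90° + 82.87°) = -172.78°

|L| = -87.2 dB, ∠L = -172.8°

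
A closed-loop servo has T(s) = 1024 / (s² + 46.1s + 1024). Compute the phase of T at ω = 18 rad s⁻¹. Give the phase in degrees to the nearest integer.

-50°

∠[(j18)² + 46.1(j18) + 1024] = ∠[700 + j829.8] = 49.85°
∠T(j18) = −49.85° = -49.85°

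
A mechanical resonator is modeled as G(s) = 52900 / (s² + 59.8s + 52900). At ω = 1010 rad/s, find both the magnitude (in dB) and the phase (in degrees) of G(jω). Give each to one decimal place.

|G| = -25.3 dB, ∠G = -176.4°

|(j1010)² + 59.8(j1010) + 52900| = |-9.672e+05 + j60398| = 9.691e+05
|G(j1010)| = 52900 / 9.691e+05 = 0.054588
20 log₁₀(0.054588) = -25.26 dB
∠[(j1010)² + 59.8(j1010) + 52900] = ∠[-9.672e+05 + j60398] = 176.43°
∠G(j1010) = −176.43° = -176.43°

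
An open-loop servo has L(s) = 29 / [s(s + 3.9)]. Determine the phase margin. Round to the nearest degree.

40°

Gain crossover: |L(jω)| = 1 at ω ≈ 4.73 rad/sec.
∠L(j4.73) = −90° − arctan(4.73/3.9) ≈ -140.50°
PM = 180° + (-140.50°) = 39.50°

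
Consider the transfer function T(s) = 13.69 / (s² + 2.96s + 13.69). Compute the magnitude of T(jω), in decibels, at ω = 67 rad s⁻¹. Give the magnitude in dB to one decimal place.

|(j67)² + 2.96(j67) + 13.69| = |-4475.3 + j198.32| = 4480
|T(j67)| = 13.69 / 4480 = 0.003056
20 log₁₀(0.003056) = -50.30 dB

-50.3 dB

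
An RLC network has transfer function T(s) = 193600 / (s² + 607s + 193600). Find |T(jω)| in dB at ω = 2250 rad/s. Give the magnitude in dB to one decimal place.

-28.3 dB

|(j2250)² + 607(j2250) + 193600| = |-4.8689e+06 + j1.3658e+06| = 5.057e+06
|T(j2250)| = 193600 / 5.057e+06 = 0.038285
20 log₁₀(0.038285) = -28.34 dB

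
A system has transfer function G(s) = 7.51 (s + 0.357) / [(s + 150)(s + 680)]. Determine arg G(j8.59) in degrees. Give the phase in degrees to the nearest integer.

∠(j8.59 + 0.357) = arctan(8.59/0.357) = 87.62°
∠(j8.59 + 150) = arctan(8.59/150) = 3.28°
∠(j8.59 + 680) = arctan(8.59/680) = 0.72°
∠G(j8.59) = 87.62° − (3.28° + 0.72°) = 83.62°

84 deg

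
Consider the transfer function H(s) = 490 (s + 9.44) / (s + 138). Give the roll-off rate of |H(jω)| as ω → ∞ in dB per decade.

0 dB/decade

With 1 zero and 1 pole, the high-frequency asymptotic slope is 20 × (1 − 1) = 0 dB/decade.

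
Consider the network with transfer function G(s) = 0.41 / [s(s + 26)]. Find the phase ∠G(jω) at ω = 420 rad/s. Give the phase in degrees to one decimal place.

∠(j420 + 26) = arctan(420/26) = 86.46°
∠(j420) = 90.00°
∠G(j420) = − (86.46° + 90.00°) = -176.46°

-176.5°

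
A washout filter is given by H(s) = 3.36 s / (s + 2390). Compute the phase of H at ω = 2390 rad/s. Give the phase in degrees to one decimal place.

∠(j2390) = 90.00°
∠(j2390 + 2390) = arctan(2390/2390) = 45.00°
∠H(j2390) = 90.00° − 45.00° = 45.00°

45.0°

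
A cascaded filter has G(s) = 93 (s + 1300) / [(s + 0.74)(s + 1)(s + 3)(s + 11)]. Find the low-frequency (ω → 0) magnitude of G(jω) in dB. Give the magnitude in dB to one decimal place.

73.9 dB

G(0) = 93 × 1300 / (0.74 × 1 × 3 × 11) = 4950.9
20 log₁₀(4950.9) = 73.89 dB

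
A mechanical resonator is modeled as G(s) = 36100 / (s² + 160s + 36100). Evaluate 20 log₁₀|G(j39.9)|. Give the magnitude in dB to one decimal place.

|(j39.9)² + 160(j39.9) + 36100| = |34508 + j6384| = 3.509e+04
|G(j39.9)| = 36100 / 3.509e+04 = 1.0287
20 log₁₀(1.0287) = 0.25 dB

0.2 dB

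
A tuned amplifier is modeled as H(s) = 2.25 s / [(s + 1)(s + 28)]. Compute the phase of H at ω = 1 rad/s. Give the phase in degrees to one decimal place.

43.0 deg

∠(j1) = 90.00°
∠(j1 + 1) = arctan(1/1) = 45.00°
∠(j1 + 28) = arctan(1/28) = 2.05°
∠H(j1) = 90.00° − (45.00° + 2.05°) = 42.95°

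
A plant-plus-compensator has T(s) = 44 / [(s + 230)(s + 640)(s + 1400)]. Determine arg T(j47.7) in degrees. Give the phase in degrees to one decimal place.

∠(j47.7 + 230) = arctan(47.7/230) = 11.72°
∠(j47.7 + 640) = arctan(47.7/640) = 4.26°
∠(j47.7 + 1400) = arctan(47.7/1400) = 1.95°
∠T(j47.7) = − (11.72° + 4.26° + 1.95°) = -17.93°

-17.9 deg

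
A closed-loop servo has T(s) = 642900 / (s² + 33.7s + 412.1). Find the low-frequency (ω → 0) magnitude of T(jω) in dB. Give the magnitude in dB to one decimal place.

63.9 dB

T(0) = 642900 / 412.1 = 1560.1
20 log₁₀(1560.1) = 63.86 dB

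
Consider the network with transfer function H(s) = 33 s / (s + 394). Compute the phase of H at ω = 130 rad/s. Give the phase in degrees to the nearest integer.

72°

∠(j130) = 90.00°
∠(j130 + 394) = arctan(130/394) = 18.26°
∠H(j130) = 90.00° − 18.26° = 71.74°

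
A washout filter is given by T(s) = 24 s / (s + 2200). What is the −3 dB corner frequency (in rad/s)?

2200 rad/s

For a single-pole high-pass, the −3 dB point is at the pole: ω = 2200 rad/s.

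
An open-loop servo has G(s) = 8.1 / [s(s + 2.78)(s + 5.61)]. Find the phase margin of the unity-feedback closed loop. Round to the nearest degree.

74°

Gain crossover: |G(jω)| = 1 at ω ≈ 0.509 rad/s.
∠G(j0.509) = −90° − arctan(0.509/2.78) − arctan(0.509/5.61) ≈ -105.55°
PM = 180° + (-105.55°) = 74.45°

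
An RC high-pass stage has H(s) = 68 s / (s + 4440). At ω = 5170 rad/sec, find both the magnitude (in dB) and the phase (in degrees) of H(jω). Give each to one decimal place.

|H| = 34.3 dB, ∠H = 40.7°

|j5170| = 5170
|j5170 + 4440| = √(5170² + 4440²) = 6815
|H(j5170)| = 68 × 5170 / 6815 = 51.587
20 log₁₀(51.587) = 34.25 dB
∠(j5170) = 90.00°
∠(j5170 + 4440) = arctan(5170/4440) = 49.34°
∠H(j5170) = 90.00° − 49.34° = 40.66°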